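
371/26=14+ 7/26 = 14.27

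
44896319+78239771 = 123136090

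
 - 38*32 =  - 1216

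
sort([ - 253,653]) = [- 253, 653 ] 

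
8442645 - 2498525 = 5944120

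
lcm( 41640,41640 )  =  41640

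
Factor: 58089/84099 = 67^1*97^( - 1) = 67/97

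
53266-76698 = - 23432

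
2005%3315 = 2005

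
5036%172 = 48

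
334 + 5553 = 5887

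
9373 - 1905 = 7468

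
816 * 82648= 67440768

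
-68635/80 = - 13727/16 = - 857.94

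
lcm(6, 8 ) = 24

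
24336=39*624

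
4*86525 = 346100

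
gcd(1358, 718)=2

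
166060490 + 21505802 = 187566292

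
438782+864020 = 1302802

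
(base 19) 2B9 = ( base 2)1110101100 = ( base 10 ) 940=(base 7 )2512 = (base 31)UA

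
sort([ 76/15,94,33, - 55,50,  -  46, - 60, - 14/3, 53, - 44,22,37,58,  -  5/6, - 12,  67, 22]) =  [ - 60, - 55, - 46, - 44, - 12, - 14/3, - 5/6,76/15,22,22, 33 , 37,50,53,58,67,94 ] 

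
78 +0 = 78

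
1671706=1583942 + 87764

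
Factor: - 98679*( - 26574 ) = 2^1*3^2*7^1*37^1*43^1*103^1*127^1 = 2622295746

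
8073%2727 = 2619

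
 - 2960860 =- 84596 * 35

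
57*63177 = 3601089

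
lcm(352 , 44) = 352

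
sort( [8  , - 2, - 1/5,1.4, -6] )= [ - 6, - 2, - 1/5, 1.4, 8]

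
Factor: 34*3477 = 118218=2^1*3^1*17^1*19^1*61^1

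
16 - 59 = -43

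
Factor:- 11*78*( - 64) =54912 = 2^7*3^1* 11^1 * 13^1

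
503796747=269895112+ 233901635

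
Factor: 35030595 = 3^1*5^1*43^1*54311^1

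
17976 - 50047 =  - 32071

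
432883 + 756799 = 1189682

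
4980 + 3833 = 8813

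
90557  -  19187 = 71370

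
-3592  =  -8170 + 4578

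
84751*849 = 71953599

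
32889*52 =1710228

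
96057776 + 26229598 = 122287374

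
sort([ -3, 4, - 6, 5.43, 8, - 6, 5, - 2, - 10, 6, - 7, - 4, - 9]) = [ - 10, - 9,-7, - 6 ,  -  6, - 4,- 3, - 2, 4,5, 5.43, 6, 8]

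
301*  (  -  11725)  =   - 3529225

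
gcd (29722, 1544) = 386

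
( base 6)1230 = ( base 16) 132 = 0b100110010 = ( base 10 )306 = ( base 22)DK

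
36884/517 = 36884/517 = 71.34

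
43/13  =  3+ 4/13 =3.31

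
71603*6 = 429618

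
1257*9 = 11313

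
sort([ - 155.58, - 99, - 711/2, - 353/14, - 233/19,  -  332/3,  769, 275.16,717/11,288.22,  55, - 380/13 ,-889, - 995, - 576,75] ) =[ - 995, - 889,-576,-711/2,-155.58,- 332/3, - 99, - 380/13, - 353/14, - 233/19,55,717/11, 75 , 275.16,288.22 , 769] 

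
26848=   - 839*(-32)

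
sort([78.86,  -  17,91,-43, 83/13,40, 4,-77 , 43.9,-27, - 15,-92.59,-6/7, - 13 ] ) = [ - 92.59, - 77,-43, - 27 ,-17 , - 15, - 13, - 6/7, 4,83/13,40, 43.9, 78.86, 91]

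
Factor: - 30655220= - 2^2 * 5^1*59^1 * 83^1 * 313^1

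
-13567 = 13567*(- 1)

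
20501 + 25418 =45919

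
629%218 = 193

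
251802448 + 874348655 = 1126151103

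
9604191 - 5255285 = 4348906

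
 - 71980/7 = -71980/7=- 10282.86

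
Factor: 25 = 5^2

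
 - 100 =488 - 588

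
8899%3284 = 2331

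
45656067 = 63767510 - 18111443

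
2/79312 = 1/39656 = 0.00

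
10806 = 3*3602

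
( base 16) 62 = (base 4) 1202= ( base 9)118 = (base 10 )98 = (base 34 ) 2U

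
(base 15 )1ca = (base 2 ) 110011111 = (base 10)415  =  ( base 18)151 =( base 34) c7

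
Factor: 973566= 2^1*3^3*11^2*149^1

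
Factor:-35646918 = -2^1*3^1*23^1 * 97^1*2663^1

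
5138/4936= 2569/2468 = 1.04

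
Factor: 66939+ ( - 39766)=29^1*937^1=27173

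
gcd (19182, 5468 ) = 2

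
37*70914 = 2623818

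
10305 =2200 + 8105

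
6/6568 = 3/3284 =0.00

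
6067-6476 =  - 409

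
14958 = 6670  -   - 8288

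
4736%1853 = 1030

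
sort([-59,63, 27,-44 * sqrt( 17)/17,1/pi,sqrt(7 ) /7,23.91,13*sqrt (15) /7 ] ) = [-59, - 44 * sqrt( 17 )/17, 1/pi, sqrt( 7) /7, 13*sqrt(15 ) /7,23.91, 27 , 63]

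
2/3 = 2/3 = 0.67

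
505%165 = 10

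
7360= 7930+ - 570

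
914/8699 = 914/8699   =  0.11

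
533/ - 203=-533/203 = - 2.63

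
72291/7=10327 + 2/7 = 10327.29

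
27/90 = 3/10 =0.30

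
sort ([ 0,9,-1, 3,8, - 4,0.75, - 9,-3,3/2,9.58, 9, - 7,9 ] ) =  [ - 9,-7, - 4  , - 3, - 1, 0, 0.75,3/2,3,  8 , 9,9,  9,9.58]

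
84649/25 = 3385 + 24/25 = 3385.96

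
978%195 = 3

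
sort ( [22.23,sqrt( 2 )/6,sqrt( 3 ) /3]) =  [sqrt( 2 )/6,sqrt (3)/3,22.23]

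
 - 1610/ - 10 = 161  +  0/1 =161.00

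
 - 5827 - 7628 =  - 13455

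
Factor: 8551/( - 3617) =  - 17^1  *  503^1*3617^( - 1 )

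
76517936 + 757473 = 77275409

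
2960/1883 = 2960/1883 = 1.57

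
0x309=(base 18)273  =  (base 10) 777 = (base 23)1ai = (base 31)P2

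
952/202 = 476/101 = 4.71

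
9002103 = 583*15441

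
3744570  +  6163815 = 9908385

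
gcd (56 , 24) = 8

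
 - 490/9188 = -1+4349/4594=   - 0.05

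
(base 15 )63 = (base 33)2R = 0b1011101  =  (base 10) 93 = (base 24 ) 3l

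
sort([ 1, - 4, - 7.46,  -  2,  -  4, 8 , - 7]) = [  -  7.46, - 7, - 4, - 4, -2,  1, 8]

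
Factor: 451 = 11^1*41^1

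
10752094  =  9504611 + 1247483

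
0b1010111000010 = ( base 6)41442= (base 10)5570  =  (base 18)h38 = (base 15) 19B5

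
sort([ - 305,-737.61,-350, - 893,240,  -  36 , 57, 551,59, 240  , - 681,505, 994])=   [ - 893, - 737.61, - 681, - 350, - 305, - 36,57,59,240,240 , 505, 551,994 ]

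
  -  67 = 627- 694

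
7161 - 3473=3688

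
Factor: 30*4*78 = 2^4*3^2*5^1*13^1= 9360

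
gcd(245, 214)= 1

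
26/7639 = 26/7639= 0.00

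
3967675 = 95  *41765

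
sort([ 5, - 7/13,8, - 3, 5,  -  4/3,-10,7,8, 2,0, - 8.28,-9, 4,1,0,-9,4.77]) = [-10, - 9 , - 9, - 8.28,-3,-4/3 , - 7/13, 0,0 , 1,2,4, 4.77, 5, 5, 7, 8, 8] 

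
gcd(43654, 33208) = 2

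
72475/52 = 1393 + 3/4 = 1393.75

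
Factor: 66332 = 2^2 * 7^1*23^1*103^1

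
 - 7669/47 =- 7669/47 = - 163.17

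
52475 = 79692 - 27217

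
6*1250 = 7500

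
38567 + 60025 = 98592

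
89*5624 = 500536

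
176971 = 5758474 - 5581503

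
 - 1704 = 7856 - 9560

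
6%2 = 0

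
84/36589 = 12/5227  =  0.00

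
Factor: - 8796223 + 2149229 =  - 6646994 = - 2^1*3323497^1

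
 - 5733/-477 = 637/53 =12.02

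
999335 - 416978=582357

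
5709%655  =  469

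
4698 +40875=45573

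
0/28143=0 = 0.00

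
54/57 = 18/19 = 0.95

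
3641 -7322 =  - 3681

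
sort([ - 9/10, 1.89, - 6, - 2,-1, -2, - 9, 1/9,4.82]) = [ - 9,-6, - 2,-2, - 1,  -  9/10,1/9, 1.89, 4.82 ]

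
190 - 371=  - 181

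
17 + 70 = 87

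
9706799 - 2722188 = 6984611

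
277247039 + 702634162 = 979881201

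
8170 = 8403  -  233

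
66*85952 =5672832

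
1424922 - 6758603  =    -  5333681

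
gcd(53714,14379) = 1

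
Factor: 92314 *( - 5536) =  - 511050304=- 2^6*101^1*173^1*457^1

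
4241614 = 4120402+121212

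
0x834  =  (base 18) 68C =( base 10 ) 2100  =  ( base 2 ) 100000110100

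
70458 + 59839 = 130297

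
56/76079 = 56/76079= 0.00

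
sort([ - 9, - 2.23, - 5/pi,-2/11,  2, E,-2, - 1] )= [ - 9,- 2.23, - 2, - 5/pi,  -  1, - 2/11,2, E ]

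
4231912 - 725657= 3506255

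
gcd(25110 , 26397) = 9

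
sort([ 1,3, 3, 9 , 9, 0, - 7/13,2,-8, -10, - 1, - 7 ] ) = [ - 10, - 8, - 7, - 1,- 7/13, 0, 1,2, 3,3, 9, 9]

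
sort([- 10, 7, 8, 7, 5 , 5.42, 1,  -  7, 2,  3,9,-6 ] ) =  [  -  10, -7,-6, 1,2, 3, 5,5.42,  7,7,8 , 9]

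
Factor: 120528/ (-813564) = - 4/27 = - 2^2*3^(-3) 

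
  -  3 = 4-7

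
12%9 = 3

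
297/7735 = 297/7735 = 0.04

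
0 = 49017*0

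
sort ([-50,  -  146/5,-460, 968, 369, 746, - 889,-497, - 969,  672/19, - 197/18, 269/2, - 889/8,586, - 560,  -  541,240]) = [ - 969, - 889, - 560, - 541, - 497, - 460, - 889/8, - 50,  -  146/5, - 197/18, 672/19, 269/2,240,369, 586, 746,968]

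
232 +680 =912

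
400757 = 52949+347808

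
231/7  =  33 = 33.00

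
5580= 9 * 620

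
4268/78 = 54+28/39 = 54.72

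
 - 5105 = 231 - 5336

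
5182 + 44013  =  49195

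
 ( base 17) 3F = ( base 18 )3C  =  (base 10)66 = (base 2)1000010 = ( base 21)33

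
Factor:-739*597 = -3^1*199^1*739^1=- 441183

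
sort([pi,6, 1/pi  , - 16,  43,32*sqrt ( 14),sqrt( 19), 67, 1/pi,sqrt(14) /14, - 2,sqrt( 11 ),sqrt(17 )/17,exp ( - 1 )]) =[ - 16,  -  2,sqrt( 17)/17,sqrt(14)/14,1/pi,1/pi, exp(- 1),pi , sqrt(11), sqrt (19 ), 6 , 43, 67,32 * sqrt( 14 )]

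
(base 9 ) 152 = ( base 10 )128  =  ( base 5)1003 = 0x80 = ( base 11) 107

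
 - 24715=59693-84408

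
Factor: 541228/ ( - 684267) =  -2^2*3^(  -  1)*17^( - 1 )*269^1 * 503^1*13417^( - 1)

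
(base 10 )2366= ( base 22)4JC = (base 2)100100111110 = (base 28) 30e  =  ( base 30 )2iq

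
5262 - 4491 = 771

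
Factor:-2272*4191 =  - 9521952 = -2^5*3^1*11^1*71^1*127^1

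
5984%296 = 64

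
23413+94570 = 117983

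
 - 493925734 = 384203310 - 878129044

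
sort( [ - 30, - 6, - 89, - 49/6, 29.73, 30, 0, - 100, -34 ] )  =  [ - 100, - 89,  -  34, - 30,-49/6,-6, 0, 29.73, 30]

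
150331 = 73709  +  76622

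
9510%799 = 721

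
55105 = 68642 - 13537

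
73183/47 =1557  +  4/47 = 1557.09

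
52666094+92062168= 144728262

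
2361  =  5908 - 3547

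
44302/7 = 6328 + 6/7 = 6328.86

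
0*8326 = 0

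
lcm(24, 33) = 264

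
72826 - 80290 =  - 7464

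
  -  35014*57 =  - 1995798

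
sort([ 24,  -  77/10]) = [ - 77/10,24]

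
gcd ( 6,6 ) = 6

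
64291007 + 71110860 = 135401867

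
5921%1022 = 811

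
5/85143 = 5/85143= 0.00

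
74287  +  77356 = 151643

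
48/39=16/13 = 1.23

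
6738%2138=324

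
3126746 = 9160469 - 6033723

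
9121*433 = 3949393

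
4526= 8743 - 4217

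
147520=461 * 320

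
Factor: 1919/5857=19^1*101^1*5857^(-1)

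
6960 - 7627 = -667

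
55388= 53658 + 1730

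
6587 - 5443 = 1144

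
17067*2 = 34134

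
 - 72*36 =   -  2592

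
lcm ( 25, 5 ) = 25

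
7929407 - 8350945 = - 421538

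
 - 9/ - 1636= 9/1636 = 0.01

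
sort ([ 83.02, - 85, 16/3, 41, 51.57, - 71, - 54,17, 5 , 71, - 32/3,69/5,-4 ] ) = [-85, - 71,-54, - 32/3 , - 4, 5, 16/3, 69/5, 17, 41 , 51.57, 71, 83.02 ]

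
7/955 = 7/955 = 0.01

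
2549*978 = 2492922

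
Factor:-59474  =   - 2^1*131^1*227^1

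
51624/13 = 3971 + 1/13 = 3971.08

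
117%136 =117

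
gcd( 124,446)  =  2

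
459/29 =15 + 24/29 = 15.83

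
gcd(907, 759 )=1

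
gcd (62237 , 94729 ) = 1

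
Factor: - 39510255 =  - 3^1*  5^1*131^1 * 20107^1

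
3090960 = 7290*424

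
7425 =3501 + 3924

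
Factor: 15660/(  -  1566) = - 10=-2^1 * 5^1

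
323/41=7 + 36/41  =  7.88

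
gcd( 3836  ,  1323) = 7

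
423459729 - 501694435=-78234706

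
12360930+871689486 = 884050416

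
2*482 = 964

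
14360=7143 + 7217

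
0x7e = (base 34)3O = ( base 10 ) 126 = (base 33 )3r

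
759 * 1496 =1135464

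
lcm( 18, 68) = 612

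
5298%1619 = 441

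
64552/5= 64552/5 = 12910.40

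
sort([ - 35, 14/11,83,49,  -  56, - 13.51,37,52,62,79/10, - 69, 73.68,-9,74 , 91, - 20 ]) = [ - 69,-56, - 35,  -  20, - 13.51, - 9, 14/11,  79/10,37, 49,  52, 62 , 73.68 , 74, 83,91]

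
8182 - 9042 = - 860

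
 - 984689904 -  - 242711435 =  - 741978469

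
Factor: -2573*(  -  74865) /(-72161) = -3^1 * 5^1 *7^1*23^1*31^2*83^1*72161^ ( - 1) = - 192627645/72161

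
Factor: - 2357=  - 2357^1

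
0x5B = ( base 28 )37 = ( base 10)91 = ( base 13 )70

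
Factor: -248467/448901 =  - 419/757 = - 419^1*757^( - 1 ) 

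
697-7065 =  - 6368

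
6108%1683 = 1059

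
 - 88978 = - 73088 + -15890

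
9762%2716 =1614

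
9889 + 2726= 12615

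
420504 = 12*35042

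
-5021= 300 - 5321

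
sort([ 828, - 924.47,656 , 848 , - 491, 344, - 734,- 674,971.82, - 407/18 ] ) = [ - 924.47 , - 734, - 674,- 491, - 407/18 , 344,656, 828,848,971.82]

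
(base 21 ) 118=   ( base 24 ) JE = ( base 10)470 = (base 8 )726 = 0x1d6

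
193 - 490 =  - 297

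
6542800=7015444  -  472644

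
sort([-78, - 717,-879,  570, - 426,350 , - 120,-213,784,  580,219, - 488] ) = [ - 879, - 717, - 488, - 426, - 213, - 120, -78,219,350, 570,580,784 ]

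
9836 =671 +9165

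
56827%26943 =2941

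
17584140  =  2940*5981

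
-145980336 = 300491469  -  446471805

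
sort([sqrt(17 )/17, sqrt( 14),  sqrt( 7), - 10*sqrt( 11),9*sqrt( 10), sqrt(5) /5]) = [ - 10 * sqrt(11 ),sqrt( 17)/17,  sqrt(5) /5, sqrt(7 ), sqrt( 14),9*sqrt (10 )]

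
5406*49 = 264894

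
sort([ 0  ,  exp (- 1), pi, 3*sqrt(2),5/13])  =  [ 0,  exp( - 1), 5/13, pi, 3 * sqrt(2 )] 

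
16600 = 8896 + 7704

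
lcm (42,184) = 3864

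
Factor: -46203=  - 3^1 * 15401^1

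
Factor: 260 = 2^2*5^1*  13^1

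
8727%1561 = 922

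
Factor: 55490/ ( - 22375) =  - 62/25 = - 2^1* 5^( - 2)*31^1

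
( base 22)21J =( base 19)2F2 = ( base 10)1009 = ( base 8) 1761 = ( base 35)st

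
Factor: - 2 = -2^1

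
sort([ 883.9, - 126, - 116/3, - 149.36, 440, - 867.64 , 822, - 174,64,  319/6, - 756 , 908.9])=[ - 867.64, - 756,-174, - 149.36,-126, - 116/3, 319/6 , 64,440, 822, 883.9, 908.9]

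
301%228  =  73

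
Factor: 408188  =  2^2*11^1 * 9277^1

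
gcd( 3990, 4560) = 570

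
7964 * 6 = 47784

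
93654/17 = 93654/17= 5509.06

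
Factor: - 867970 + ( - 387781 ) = -1255751=-  7^1*179393^1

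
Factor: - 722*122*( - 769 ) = 67736596 = 2^2*19^2*61^1 * 769^1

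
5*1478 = 7390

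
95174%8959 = 5584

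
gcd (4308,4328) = 4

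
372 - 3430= - 3058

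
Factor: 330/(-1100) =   -  3/10 = -  2^( - 1)*3^1*5^(  -  1)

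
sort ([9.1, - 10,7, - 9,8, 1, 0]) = [ - 10, - 9 , 0 , 1, 7,8,9.1 ]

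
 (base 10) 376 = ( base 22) h2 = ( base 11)312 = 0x178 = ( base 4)11320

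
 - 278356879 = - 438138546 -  - 159781667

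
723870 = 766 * 945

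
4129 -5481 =-1352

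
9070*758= 6875060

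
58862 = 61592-2730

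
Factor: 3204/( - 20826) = -2^1*13^( - 1) = - 2/13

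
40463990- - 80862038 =121326028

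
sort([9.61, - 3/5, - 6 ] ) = [ - 6 , - 3/5 , 9.61] 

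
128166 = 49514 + 78652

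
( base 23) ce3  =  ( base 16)1a11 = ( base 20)gdd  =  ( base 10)6673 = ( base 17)1619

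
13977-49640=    - 35663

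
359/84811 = 359/84811 =0.00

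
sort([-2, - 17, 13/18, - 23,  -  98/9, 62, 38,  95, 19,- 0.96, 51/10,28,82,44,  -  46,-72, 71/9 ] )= [ - 72, - 46,  -  23 , -17, - 98/9 , - 2, - 0.96,13/18, 51/10 , 71/9  ,  19,28,38, 44,62,82, 95] 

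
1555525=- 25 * ( - 62221)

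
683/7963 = 683/7963 =0.09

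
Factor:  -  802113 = - 3^1 *13^1*131^1*157^1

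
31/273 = 31/273 = 0.11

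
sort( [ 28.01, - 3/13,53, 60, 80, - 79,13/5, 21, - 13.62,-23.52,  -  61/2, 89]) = [ - 79, - 61/2, - 23.52, - 13.62, - 3/13, 13/5, 21,  28.01, 53, 60, 80,89 ]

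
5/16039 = 5/16039 = 0.00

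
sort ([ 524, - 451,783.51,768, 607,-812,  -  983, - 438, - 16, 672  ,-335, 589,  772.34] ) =[ - 983, - 812, - 451, - 438, - 335, - 16,  524,589, 607,672  ,  768,772.34, 783.51] 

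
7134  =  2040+5094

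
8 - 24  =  -16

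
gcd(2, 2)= 2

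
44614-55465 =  - 10851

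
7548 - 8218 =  - 670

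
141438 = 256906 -115468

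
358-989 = -631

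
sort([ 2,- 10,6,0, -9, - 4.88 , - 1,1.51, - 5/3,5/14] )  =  [ - 10, - 9,  -  4.88, - 5/3, - 1, 0,5/14,1.51,2, 6]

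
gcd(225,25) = 25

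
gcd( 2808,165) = 3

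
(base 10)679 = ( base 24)147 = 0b1010100111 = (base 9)834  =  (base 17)25G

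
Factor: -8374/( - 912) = 2^( - 3)*3^( - 1)*19^( - 1)*53^1*79^1 = 4187/456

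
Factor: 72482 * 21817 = 1581339794 = 2^1*21817^1 * 36241^1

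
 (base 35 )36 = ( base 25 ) 4B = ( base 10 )111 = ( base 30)3l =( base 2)1101111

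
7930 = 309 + 7621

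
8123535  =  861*9435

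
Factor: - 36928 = - 2^6*577^1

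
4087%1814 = 459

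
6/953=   6/953= 0.01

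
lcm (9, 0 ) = 0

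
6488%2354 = 1780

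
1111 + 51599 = 52710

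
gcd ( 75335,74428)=1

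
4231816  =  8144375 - 3912559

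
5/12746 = 5/12746 = 0.00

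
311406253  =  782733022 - 471326769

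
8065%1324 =121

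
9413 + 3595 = 13008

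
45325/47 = 45325/47 = 964.36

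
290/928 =5/16 = 0.31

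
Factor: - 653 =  - 653^1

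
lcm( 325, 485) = 31525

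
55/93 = 55/93 = 0.59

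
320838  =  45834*7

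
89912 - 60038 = 29874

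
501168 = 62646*8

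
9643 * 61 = 588223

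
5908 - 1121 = 4787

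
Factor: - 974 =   -  2^1 * 487^1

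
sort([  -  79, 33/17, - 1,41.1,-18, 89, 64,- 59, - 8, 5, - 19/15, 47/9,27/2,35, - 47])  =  [ - 79, - 59,-47, - 18, - 8,-19/15,-1, 33/17, 5, 47/9, 27/2,35,41.1 , 64,89] 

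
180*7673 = 1381140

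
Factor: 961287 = 3^1*59^1*5431^1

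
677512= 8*84689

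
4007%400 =7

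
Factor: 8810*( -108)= - 2^3*3^3*5^1 * 881^1 =- 951480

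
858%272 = 42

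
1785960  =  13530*132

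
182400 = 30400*6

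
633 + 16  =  649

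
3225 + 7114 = 10339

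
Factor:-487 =  -  487^1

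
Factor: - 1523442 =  - 2^1*3^1*253907^1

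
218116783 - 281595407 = - 63478624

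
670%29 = 3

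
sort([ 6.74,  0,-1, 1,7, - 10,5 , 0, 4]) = [ - 10, - 1, 0,0, 1, 4, 5, 6.74, 7]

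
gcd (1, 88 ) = 1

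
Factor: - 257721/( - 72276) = 271/76 = 2^ ( - 2 ) * 19^( - 1)*271^1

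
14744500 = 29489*500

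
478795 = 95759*5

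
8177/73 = 112 + 1/73 =112.01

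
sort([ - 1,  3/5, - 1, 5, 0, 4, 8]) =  [ - 1, - 1,0,3/5,4, 5, 8 ] 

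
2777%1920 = 857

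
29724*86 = 2556264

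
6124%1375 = 624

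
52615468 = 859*61252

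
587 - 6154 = - 5567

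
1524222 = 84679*18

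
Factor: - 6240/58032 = -2^1*3^ ( - 1)*5^1*31^ (  -  1 ) = -10/93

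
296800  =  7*42400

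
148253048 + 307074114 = 455327162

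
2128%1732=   396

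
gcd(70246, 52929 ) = 1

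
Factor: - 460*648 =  - 298080  =  - 2^5*3^4*5^1 * 23^1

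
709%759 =709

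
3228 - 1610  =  1618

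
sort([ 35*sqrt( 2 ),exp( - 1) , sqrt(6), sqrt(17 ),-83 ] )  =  [ - 83, exp( - 1),sqrt( 6),sqrt(17), 35*sqrt ( 2)] 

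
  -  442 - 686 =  - 1128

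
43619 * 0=0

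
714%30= 24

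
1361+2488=3849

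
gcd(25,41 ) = 1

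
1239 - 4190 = - 2951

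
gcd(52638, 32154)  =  6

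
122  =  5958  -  5836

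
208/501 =208/501 = 0.42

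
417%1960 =417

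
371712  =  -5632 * ( - 66)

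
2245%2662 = 2245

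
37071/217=170 + 181/217= 170.83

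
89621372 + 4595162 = 94216534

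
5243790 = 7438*705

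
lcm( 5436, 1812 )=5436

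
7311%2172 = 795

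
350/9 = 350/9 = 38.89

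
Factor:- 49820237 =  - 73^1*251^1* 2719^1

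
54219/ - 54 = - 18073/18 = -  1004.06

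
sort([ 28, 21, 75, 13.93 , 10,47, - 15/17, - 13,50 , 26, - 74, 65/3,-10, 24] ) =[ - 74, - 13, - 10, - 15/17,10,  13.93,21,65/3,24, 26, 28, 47, 50,  75] 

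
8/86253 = 8/86253 = 0.00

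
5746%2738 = 270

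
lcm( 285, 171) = 855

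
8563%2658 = 589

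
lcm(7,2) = 14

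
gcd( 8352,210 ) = 6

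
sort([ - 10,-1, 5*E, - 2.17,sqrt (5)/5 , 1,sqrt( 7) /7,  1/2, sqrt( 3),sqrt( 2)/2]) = [  -  10, - 2.17, - 1,sqrt( 7) /7,  sqrt (5) /5,1/2 , sqrt(2) /2, 1, sqrt( 3 ), 5*E ] 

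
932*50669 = 47223508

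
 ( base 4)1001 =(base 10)65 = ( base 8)101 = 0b1000001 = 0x41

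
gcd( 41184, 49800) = 24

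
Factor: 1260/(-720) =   -  7/4 = - 2^ ( - 2 )*7^1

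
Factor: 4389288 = 2^3*3^1 * 182887^1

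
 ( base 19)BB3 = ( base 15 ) 138D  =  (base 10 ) 4183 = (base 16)1057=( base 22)8E3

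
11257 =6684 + 4573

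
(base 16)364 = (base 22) 1HA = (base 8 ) 1544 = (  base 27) 154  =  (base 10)868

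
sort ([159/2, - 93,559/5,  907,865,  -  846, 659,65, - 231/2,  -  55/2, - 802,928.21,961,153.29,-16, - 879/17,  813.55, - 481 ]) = [-846,- 802, - 481, - 231/2, - 93, - 879/17, - 55/2,-16,65,159/2, 559/5,  153.29,659,813.55, 865,907,928.21 , 961]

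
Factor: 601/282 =2^ ( - 1 )*3^(  -  1)* 47^( - 1)*601^1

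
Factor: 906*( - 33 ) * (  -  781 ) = 23350338 = 2^1*3^2 * 11^2 *71^1 * 151^1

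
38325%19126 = 73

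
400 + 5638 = 6038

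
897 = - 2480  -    -  3377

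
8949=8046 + 903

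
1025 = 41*25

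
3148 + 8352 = 11500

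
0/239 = 0 = 0.00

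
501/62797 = 501/62797 = 0.01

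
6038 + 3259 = 9297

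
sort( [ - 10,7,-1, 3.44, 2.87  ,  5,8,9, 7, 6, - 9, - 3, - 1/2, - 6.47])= [ - 10, - 9, - 6.47,-3,- 1,-1/2, 2.87,3.44, 5,6, 7,7, 8, 9]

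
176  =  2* 88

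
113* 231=26103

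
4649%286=73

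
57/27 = 2 + 1/9 = 2.11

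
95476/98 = 974 + 12/49=974.24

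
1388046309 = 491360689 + 896685620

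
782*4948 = 3869336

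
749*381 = 285369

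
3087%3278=3087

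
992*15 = 14880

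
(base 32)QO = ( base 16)358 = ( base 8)1530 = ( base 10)856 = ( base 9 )1151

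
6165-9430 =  - 3265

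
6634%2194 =52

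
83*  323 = 26809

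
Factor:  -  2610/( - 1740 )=3/2 = 2^( - 1)*3^1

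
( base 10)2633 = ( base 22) 59F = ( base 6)20105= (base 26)3N7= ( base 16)a49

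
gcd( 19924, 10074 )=2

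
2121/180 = 11 +47/60=11.78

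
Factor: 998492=2^2*11^2*2063^1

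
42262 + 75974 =118236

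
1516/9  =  168  +  4/9 = 168.44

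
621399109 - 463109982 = 158289127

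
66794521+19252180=86046701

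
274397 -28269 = 246128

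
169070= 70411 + 98659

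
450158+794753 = 1244911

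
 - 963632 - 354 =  - 963986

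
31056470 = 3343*9290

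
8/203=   8/203 = 0.04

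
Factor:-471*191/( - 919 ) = 3^1*157^1*191^1 *919^( - 1) = 89961/919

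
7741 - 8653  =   - 912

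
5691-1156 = 4535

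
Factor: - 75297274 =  - 2^1*13^2*222773^1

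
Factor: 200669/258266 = 763/982 = 2^ (-1)*7^1*109^1*491^ (  -  1)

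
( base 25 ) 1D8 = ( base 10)958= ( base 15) 43D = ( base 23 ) 1IF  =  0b1110111110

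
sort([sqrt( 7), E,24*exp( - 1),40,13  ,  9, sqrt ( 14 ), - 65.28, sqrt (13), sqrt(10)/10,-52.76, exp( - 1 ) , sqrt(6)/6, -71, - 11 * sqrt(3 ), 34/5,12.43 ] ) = [-71, - 65.28, - 52.76, - 11*sqrt (3), sqrt(10)/10, exp(  -  1), sqrt( 6 )/6, sqrt(7),E, sqrt(  13), sqrt( 14),  34/5, 24*exp( - 1),9, 12.43, 13, 40]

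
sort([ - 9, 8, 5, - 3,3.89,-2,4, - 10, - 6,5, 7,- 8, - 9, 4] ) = [ - 10, - 9, - 9,  -  8, - 6, -3 , - 2, 3.89,4, 4, 5,5,7,8] 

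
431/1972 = 431/1972 = 0.22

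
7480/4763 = 680/433 = 1.57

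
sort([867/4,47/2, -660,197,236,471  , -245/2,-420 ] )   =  [-660, - 420, - 245/2,47/2,197, 867/4, 236, 471]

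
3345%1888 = 1457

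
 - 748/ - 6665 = 748/6665 = 0.11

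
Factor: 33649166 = 2^1 * 16824583^1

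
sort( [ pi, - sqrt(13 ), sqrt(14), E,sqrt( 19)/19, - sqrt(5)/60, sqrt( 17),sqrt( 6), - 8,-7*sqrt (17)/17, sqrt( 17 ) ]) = [ - 8,-sqrt( 13 ), - 7 * sqrt( 17)/17, - sqrt( 5 ) /60,sqrt( 19) /19, sqrt( 6 ),E, pi, sqrt(14), sqrt( 17 ),  sqrt( 17 )]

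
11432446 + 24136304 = 35568750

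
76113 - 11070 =65043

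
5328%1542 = 702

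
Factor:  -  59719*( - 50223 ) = 2999267337 = 3^1*11^1* 61^1*89^1*16741^1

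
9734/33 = 294  +  32/33 = 294.97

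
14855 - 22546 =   -  7691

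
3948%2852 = 1096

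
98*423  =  41454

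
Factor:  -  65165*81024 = -2^7*3^1*5^1 * 211^1*13033^1  =  - 5279928960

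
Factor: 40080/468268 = 60/701= 2^2 * 3^1*5^1*701^( - 1 )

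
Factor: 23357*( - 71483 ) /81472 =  - 1669628431/81472 = - 2^ ( - 6) * 19^(-1)*67^ ( - 1 ) * 23357^1*71483^1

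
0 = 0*2834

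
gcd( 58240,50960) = 7280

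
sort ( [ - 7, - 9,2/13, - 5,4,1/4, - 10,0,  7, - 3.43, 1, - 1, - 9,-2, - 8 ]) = [ - 10,-9, - 9, - 8, - 7, - 5, - 3.43, - 2,-1,0, 2/13, 1/4,1,4, 7] 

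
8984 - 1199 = 7785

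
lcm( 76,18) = 684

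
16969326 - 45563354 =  - 28594028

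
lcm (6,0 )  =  0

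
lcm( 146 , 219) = 438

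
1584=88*18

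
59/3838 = 59/3838 =0.02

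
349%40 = 29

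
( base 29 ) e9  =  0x19f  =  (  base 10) 415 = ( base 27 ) FA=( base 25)GF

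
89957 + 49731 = 139688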